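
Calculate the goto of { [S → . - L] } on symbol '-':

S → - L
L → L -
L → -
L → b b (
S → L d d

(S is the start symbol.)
{ [L → . -], [L → . L -], [L → . b b (], [S → - . L] }

GOTO(I, '-') = CLOSURE({ [A → αX.β] : [A → α.Xβ] ∈ I, X = '-' })

Items with dot before '-', with the dot advanced:
  [S → . - L] → [S → - . L]
Closure of the advanced items:
  [S → - . L] has the dot before L: add [L → . L -], [L → . -], [L → . b b (]

GOTO = { [L → . -], [L → . L -], [L → . b b (], [S → - . L] }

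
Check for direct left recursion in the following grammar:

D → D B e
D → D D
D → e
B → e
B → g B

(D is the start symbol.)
Yes, D is left-recursive

D → D B e: LEFT RECURSIVE (starts with D)
D → D D: LEFT RECURSIVE (starts with D)
D → e: starts with e
B → e: starts with e
B → g B: starts with g

The grammar has direct left recursion on: D.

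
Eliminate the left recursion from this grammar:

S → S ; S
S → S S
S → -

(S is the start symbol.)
S → - S'
S' → ; S S'
S' → S S'
S' → ε

S is directly left-recursive. The standard transformation for
  A → A α₁ | ... | A α_m | β₁ | ... | β_n
is
  A  → β₁ A' | ... | β_n A'
  A' → α₁ A' | ... | α_m A' | ε

S → - becomes S → - S'
S → S ; S becomes S' → ; S S'
S → S S becomes S' → S S'
Add S' → ε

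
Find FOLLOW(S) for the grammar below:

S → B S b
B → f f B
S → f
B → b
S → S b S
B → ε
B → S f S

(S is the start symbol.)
{ $, 'b', 'f' }

To compute FOLLOW(S), find every occurrence of S on a right-hand side N → α S β: add FIRST(β) \ {ε}, and if β is empty or nullable also add FOLLOW(N). Iterate to a fixed point.

S is the start symbol, so $ ∈ FOLLOW(S).
In S → B S b: S is followed by b, add FIRST(b) \ {ε} = { 'b' }
In S → S b S: S is followed by b S, add FIRST(b S) \ {ε} = { 'b' }
In S → S b S: S is at the end; this adds FOLLOW(S) to itself — nothing new
In B → S f S: S is followed by f S, add FIRST(f S) \ {ε} = { 'f' }
In B → S f S: S is at the end, add FOLLOW(B)

The FOLLOW sets referred to above (computed the same way, to a fixed point):
  FOLLOW(B) = { 'b', 'f' }

Taking the union: FOLLOW(S) = { $, 'b', 'f' }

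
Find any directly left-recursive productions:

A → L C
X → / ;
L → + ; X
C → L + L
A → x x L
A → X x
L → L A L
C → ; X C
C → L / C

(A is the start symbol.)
Yes, L is left-recursive

A → L C: starts with L
X → / ;: starts with '/'
L → + ; X: starts with '+'
C → L + L: starts with L
A → x x L: starts with x
A → X x: starts with X
L → L A L: LEFT RECURSIVE (starts with L)
C → ; X C: starts with ';'
C → L / C: starts with L

The grammar has direct left recursion on: L.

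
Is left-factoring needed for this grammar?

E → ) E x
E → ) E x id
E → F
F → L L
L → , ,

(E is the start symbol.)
Left-factoring is needed when two productions for the same non-terminal
share a common prefix on the right-hand side.

Productions for E:
  E → ) E x
  E → ) E x id
  E → F

Found common prefix ') E x' in productions for E

Answer: Yes, E has productions with common prefix ') E x'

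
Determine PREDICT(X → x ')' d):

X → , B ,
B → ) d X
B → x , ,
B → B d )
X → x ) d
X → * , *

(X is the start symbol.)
{ 'x' }

PREDICT(X → x ')' d) = (FIRST(RHS) \ {ε}) ∪ (FOLLOW(X) if ε ∈ FIRST(RHS), i.e. RHS ⇒* ε)
FIRST(x ')' d) = { 'x' }
ε ∉ FIRST(x ')' d), so FOLLOW(X) is not added.
PREDICT(X → x ')' d) = { 'x' }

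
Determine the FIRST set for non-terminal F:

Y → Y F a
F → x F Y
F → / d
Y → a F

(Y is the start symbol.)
{ '/', 'x' }

From F → x F Y:
  - x is a terminal: add 'x' and stop
From F → / d:
  - '/' is a terminal: add '/' and stop

Collecting: FIRST(F) = { '/', 'x' }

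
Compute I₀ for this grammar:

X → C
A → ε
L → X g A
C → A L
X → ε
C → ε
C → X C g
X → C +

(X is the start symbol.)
{ [A → .], [C → . A L], [C → . X C g], [C → .], [X → . C +], [X → . C], [X → .], [X' → . X] }

First, augment the grammar with X' → X
I₀ = CLOSURE({ [X' → . X] }):
  [X' → . X] has the dot before X: add [X → . C], [X → .], [X → . C +]
  [X → . C] has the dot before C: add [C → . A L], [C → .], [C → . X C g]
  [C → . A L] has the dot before A: add [A → .]
No further items can be added.

I₀ = { [A → .], [C → . A L], [C → . X C g], [C → .], [X → . C +], [X → . C], [X → .], [X' → . X] }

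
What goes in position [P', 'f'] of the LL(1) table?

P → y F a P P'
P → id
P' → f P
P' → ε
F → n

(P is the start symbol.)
P' → f P, P' → ε

To find M[P', 'f'], we find productions for P' where 'f' is in the predict set (PREDICT(N → α) = (FIRST(α) \ {ε}) ∪ (FOLLOW(N) if α ⇒* ε)).

Relevant sets:
  FOLLOW(P') = { $, 'f' }

P' → f P: PREDICT = { 'f' }
  'f' is in predict set, so this production goes in M[P', 'f']
P' → ε: PREDICT = { $, 'f' }
  'f' is in predict set, so this production goes in M[P', 'f']

M[P', 'f'] = P' → f P, P' → ε  (a multiply-defined cell — the grammar is not LL(1))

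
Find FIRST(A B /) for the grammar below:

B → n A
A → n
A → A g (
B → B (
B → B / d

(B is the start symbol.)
{ 'n' }

FIRST sets of the non-terminals involved (from the grammar, by fixed-point iteration):
  FIRST(A) = { 'n' }

To compute FIRST(A B /), process the symbols left to right:
Symbol A is a non-terminal. Add FIRST(A) \ {ε} = { 'n' }
A is not nullable (ε ∉ FIRST(A)), so stop here.
FIRST(A B /) = { 'n' }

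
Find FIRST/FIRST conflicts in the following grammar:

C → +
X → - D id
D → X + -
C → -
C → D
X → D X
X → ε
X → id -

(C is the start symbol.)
Yes. C → '+' / C → D on { '+' }; C → '-' / C → D on { '-' }; X → '-' D id / X → D X on { '-' }; X → D X / X → id '-' on { 'id' }

A FIRST/FIRST conflict occurs when two productions N → α and N → β for the same non-terminal have FIRST(α) ∩ FIRST(β) ≠ ∅ (with ε ∈ FIRST of a nullable right-hand side, so two nullable alternatives also conflict).

FIRST sets of the non-terminals at (or reachable through a nullable prefix from) the front of some alternative:
  FIRST(D) = { '+', '-', 'id' }

Productions for C:
  C → +: FIRST = { '+' }
  C → -: FIRST = { '-' }
  C → D: FIRST = { '+', '-', 'id' }
Productions for X:
  X → - D id: FIRST = { '-' }
  X → D X: FIRST = { '+', '-', 'id' }
  X → ε: FIRST = { ε }
  X → id -: FIRST = { 'id' }
D has only one production, so no FIRST/FIRST conflict is possible there.

Conflict for C: C → + and C → D
  Overlap: { '+' }
Conflict for C: C → - and C → D
  Overlap: { '-' }
Conflict for X: X → - D id and X → D X
  Overlap: { '-' }
Conflict for X: X → D X and X → id -
  Overlap: { 'id' }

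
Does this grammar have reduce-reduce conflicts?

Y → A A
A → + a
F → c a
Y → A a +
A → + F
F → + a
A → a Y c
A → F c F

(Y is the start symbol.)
A reduce-reduce conflict occurs when an LR(0) state has two complete items [A → α .] and [B → β .] — both call for a reduction, and with no lookahead the parser cannot choose between them.

Augment with Y' → Y and build the canonical LR(0) collection (I0 = CLOSURE({[Y' → . Y]}), then GOTO on every symbol after a dot until no new states appear). It has 19 states:
  I0: { [A → . + F], [A → . + a], [A → . F c F], [A → . a Y c], [F → . + a], [F → . c a], [Y → . A A], [Y → . A a +], [Y' → . Y] }  — shift
  I1: { [A → + . F], [A → + . a], [F → + . a], [F → . + a], [F → . c a] }  — shift
  I2: { [A → . + F], [A → . + a], [A → . F c F], [A → . a Y c], [F → . + a], [F → . c a], [Y → A . A], [Y → A . a +] }  — shift
  I3: { [A → F . c F] }  — shift
  I4: { [Y' → Y .] }  — accept
  I5: { [A → . + F], [A → . + a], [A → . F c F], [A → . a Y c], [A → a . Y c], [F → . + a], [F → . c a], [Y → . A A], [Y → . A a +] }  — shift
  I6: { [F → c . a] }  — shift
  I7: { [F → c a .] }  — reduce
  I8: { [A → a Y . c] }  — shift
  I9: { [A → a Y c .] }  — reduce
  I10: { [A → F c . F], [F → . + a], [F → . c a] }  — shift
  I11: { [F → + . a] }  — shift
  I12: { [A → F c F .] }  — reduce
  I13: { [F → + a .] }  — reduce
  I14: { [Y → A A .] }  — reduce
  I15: { [A → . + F], [A → . + a], [A → . F c F], [A → . a Y c], [A → a . Y c], [F → . + a], [F → . c a], [Y → . A A], [Y → . A a +], [Y → A a . +] }  — shift
  I16: { [A → + . F], [A → + . a], [F → + . a], [F → . + a], [F → . c a], [Y → A a + .] }  — shift, reduce
  I17: { [A → + F .] }  — reduce
  I18: { [A → + a .], [F → + a .] }  — 2 reduces

I18 contains complete items [A → + a .], [F → + a .] — reduce-reduce conflict.

Answer: Yes — I18: [A → + a .] vs [F → + a .]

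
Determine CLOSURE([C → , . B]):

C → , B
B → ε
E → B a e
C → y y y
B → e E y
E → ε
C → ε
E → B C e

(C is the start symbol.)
To compute CLOSURE, for each item [A → α.Bβ] where B is a non-terminal, add [B → .γ] for all productions B → γ; repeat for the newly added items until nothing changes.

Start with: [C → , . B]
  [C → , . B] has the dot before B: add [B → .], [B → . e E y]
No further items can be added.

CLOSURE = { [B → . e E y], [B → .], [C → , . B] }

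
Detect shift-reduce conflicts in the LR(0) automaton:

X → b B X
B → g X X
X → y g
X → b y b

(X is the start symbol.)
A shift-reduce conflict occurs when an LR(0) state has both:
  - a complete (reduce) item [A → α .] (dot at the end), and
  - a shift item [B → β . c γ] (dot before a terminal).

Augment with X' → X and build the canonical LR(0) collection (I0 = CLOSURE({[X' → . X]}), then GOTO on every symbol after a dot until no new states appear). It has 12 states:
  I0: { [X → . b B X], [X → . b y b], [X → . y g], [X' → . X] }  — shift
  I1: { [X' → X .] }  — accept
  I2: { [B → . g X X], [X → b . B X], [X → b . y b] }  — shift
  I3: { [X → y . g] }  — shift
  I4: { [X → y g .] }  — reduce
  I5: { [X → . b B X], [X → . b y b], [X → . y g], [X → b B . X] }  — shift
  I6: { [B → g . X X], [X → . b B X], [X → . b y b], [X → . y g] }  — shift
  I7: { [X → b y . b] }  — shift
  I8: { [X → b y b .] }  — reduce
  I9: { [B → g X . X], [X → . b B X], [X → . b y b], [X → . y g] }  — shift
  I10: { [B → g X X .] }  — reduce
  I11: { [X → b B X .] }  — reduce

No state contains both a complete item and a shift item.

Answer: No shift-reduce conflicts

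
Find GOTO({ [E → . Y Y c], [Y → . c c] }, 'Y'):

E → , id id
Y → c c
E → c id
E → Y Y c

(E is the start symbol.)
{ [E → Y . Y c], [Y → . c c] }

GOTO(I, 'Y') = CLOSURE({ [A → αX.β] : [A → α.Xβ] ∈ I, X = 'Y' })

Items with dot before 'Y', with the dot advanced:
  [E → . Y Y c] → [E → Y . Y c]
Closure of the advanced items:
  [E → Y . Y c] has the dot before Y: add [Y → . c c]

GOTO = { [E → Y . Y c], [Y → . c c] }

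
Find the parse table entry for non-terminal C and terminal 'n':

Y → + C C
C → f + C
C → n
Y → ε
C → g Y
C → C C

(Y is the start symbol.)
C → n, C → C C

To find M[C, 'n'], we find productions for C where 'n' is in the predict set (PREDICT(N → α) = (FIRST(α) \ {ε}) ∪ (FOLLOW(N) if α ⇒* ε)).

Relevant sets:
  FIRST(C) = { 'f', 'g', 'n' }

C → f + C: PREDICT = { 'f' }
C → n: PREDICT = { 'n' }
  'n' is in predict set, so this production goes in M[C, 'n']
C → g Y: PREDICT = { 'g' }
C → C C: PREDICT = { 'f', 'g', 'n' }
  'n' is in predict set, so this production goes in M[C, 'n']

M[C, 'n'] = C → n, C → C C  (a multiply-defined cell — the grammar is not LL(1))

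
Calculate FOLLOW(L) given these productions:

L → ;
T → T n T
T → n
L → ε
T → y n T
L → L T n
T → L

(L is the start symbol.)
{ $, ';', 'n', 'y' }

To compute FOLLOW(L), find every occurrence of L on a right-hand side N → α L β: add FIRST(β) \ {ε}, and if β is empty or nullable also add FOLLOW(N). Iterate to a fixed point.

L is the start symbol, so $ ∈ FOLLOW(L).
In L → L T n: L is followed by T n, add FIRST(T n) \ {ε} = { ';', 'n', 'y' }
In T → L: L is at the end, add FOLLOW(T)

The FOLLOW sets referred to above (computed the same way, to a fixed point):
  FOLLOW(T) = { 'n' }

Taking the union: FOLLOW(L) = { $, ';', 'n', 'y' }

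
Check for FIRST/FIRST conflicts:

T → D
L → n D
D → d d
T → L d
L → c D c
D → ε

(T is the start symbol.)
A FIRST/FIRST conflict occurs when two productions N → α and N → β for the same non-terminal have FIRST(α) ∩ FIRST(β) ≠ ∅ (with ε ∈ FIRST of a nullable right-hand side, so two nullable alternatives also conflict).

FIRST sets of the non-terminals at (or reachable through a nullable prefix from) the front of some alternative:
  FIRST(D) = { 'd', ε }
  FIRST(L) = { 'c', 'n' }

Productions for T:
  T → D: FIRST = { 'd', ε }
  T → L d: FIRST = { 'c', 'n' }
Productions for L:
  L → n D: FIRST = { 'n' }
  L → c D c: FIRST = { 'c' }
Productions for D:
  D → d d: FIRST = { 'd' }
  D → ε: FIRST = { ε }

All alternatives of each non-terminal have pairwise disjoint FIRST sets.

Answer: No FIRST/FIRST conflicts.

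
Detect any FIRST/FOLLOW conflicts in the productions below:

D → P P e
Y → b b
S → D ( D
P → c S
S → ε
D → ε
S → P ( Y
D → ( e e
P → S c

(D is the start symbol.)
Yes. D → P P e with FOLLOW(D) on { '(', 'c' }; D → '(' e e with FOLLOW(D) on { '(' }; S → D '(' D with FOLLOW(S) on { '(', 'c' }; S → P '(' Y with FOLLOW(S) on { '(', 'c' }

Nullable non-terminals: D, S.
FIRST sets used below: FIRST(P) = { '(', 'c' }, FIRST(D) = { '(', 'c', ε }

D: nullable alternative(s) D → ε; FOLLOW(D) = { $, '(', 'c', 'e' }
  D → P P e: FIRST \ {ε} = { '(', 'c' } — overlaps FOLLOW(D) on { '(', 'c' }: CONFLICT
  D → ε: FIRST \ {ε} = { } — this is the only nullable alternative, skip
  D → ( e e: FIRST \ {ε} = { '(' } — overlaps FOLLOW(D) on { '(' }: CONFLICT

S: nullable alternative(s) S → ε; FOLLOW(S) = { '(', 'c', 'e' }
  S → D ( D: FIRST \ {ε} = { '(', 'c' } — overlaps FOLLOW(S) on { '(', 'c' }: CONFLICT
  S → ε: FIRST \ {ε} = { } — this is the only nullable alternative, skip
  S → P ( Y: FIRST \ {ε} = { '(', 'c' } — overlaps FOLLOW(S) on { '(', 'c' }: CONFLICT

P, Y have no nullable alternative, so no FIRST/FOLLOW check is needed there.

So the grammar has 4 FIRST/FOLLOW conflicts (marked CONFLICT above).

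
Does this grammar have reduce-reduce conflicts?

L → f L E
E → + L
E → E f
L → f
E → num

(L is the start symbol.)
No reduce-reduce conflicts

A reduce-reduce conflict occurs when an LR(0) state has two complete items [A → α .] and [B → β .] — both call for a reduction, and with no lookahead the parser cannot choose between them.

Augment with L' → L and build the canonical LR(0) collection (I0 = CLOSURE({[L' → . L]}), then GOTO on every symbol after a dot until no new states appear). It has 9 states:
  I0: { [L → . f L E], [L → . f], [L' → . L] }  — shift
  I1: { [L' → L .] }  — accept
  I2: { [L → . f L E], [L → . f], [L → f . L E], [L → f .] }  — shift, reduce
  I3: { [E → . + L], [E → . E f], [E → . num], [L → f L . E] }  — shift
  I4: { [E → + . L], [L → . f L E], [L → . f] }  — shift
  I5: { [E → E . f], [L → f L E .] }  — shift, reduce
  I6: { [E → num .] }  — reduce
  I7: { [E → E f .] }  — reduce
  I8: { [E → + L .] }  — reduce

No state contains more than one complete item.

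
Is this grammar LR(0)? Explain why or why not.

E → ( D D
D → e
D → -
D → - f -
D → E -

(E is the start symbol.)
A grammar is LR(0) if no state in the canonical LR(0) collection has:
  - both a shift item (dot before a terminal) and a complete item (shift-reduce conflict), or
  - two or more complete items (reduce-reduce conflict; the accept item [E' → E .] counts as a complete item here).

Augment with E' → E and build the canonical LR(0) collection (I0 = CLOSURE({[E' → . E]}), then GOTO on every symbol after a dot until no new states appear). It has 11 states:
  I0: { [E → . ( D D], [E' → . E] }  — shift
  I1: { [D → . - f -], [D → . -], [D → . E -], [D → . e], [E → ( . D D], [E → . ( D D] }  — shift
  I2: { [E' → E .] }  — accept
  I3: { [D → - . f -], [D → - .] }  — shift, reduce
  I4: { [D → . - f -], [D → . -], [D → . E -], [D → . e], [E → ( D . D], [E → . ( D D] }  — shift
  I5: { [D → E . -] }  — shift
  I6: { [D → e .] }  — reduce
  I7: { [D → E - .] }  — reduce
  I8: { [E → ( D D .] }  — reduce
  I9: { [D → - f . -] }  — shift
  I10: { [D → - f - .] }  — reduce

Conflict in state I3:
  Shift-reduce conflict between [D → - .] and [D → - . f -]
So the grammar is NOT LR(0).

Answer: No. Shift-reduce conflict between [D → - .] and [D → - . f -]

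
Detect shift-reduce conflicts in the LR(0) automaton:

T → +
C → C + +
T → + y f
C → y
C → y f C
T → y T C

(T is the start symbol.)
Augment with T' → T and build the canonical LR(0) collection (I0 = CLOSURE({[T' → . T]}), then GOTO on every symbol after a dot until no new states appear). It has 13 states:
  I0: { [T → . + y f], [T → . +], [T → . y T C], [T' → . T] }  — shift
  I1: { [T → + . y f], [T → + .] }  — shift, reduce
  I2: { [T' → T .] }  — accept
  I3: { [T → . + y f], [T → . +], [T → . y T C], [T → y . T C] }  — shift
  I4: { [C → . C + +], [C → . y f C], [C → . y], [T → y T . C] }  — shift
  I5: { [C → C . + +], [T → y T C .] }  — shift, reduce
  I6: { [C → y . f C], [C → y .] }  — shift, reduce
  I7: { [C → . C + +], [C → . y f C], [C → . y], [C → y f . C] }  — shift
  I8: { [C → C . + +], [C → y f C .] }  — shift, reduce
  I9: { [C → C + . +] }  — shift
  I10: { [C → C + + .] }  — reduce
  I11: { [T → + y . f] }  — shift
  I12: { [T → + y f .] }  — reduce

I1 contains reduce item [T → + .] and shift item [T → + . y f] — shift-reduce conflict.
I5 contains reduce item [T → y T C .] and shift item [C → C . + +] — shift-reduce conflict.
I6 contains reduce item [C → y .] and shift item [C → y . f C] — shift-reduce conflict.
I8 contains reduce item [C → y f C .] and shift item [C → C . + +] — shift-reduce conflict.

Answer: Yes — I1: [T → + .] vs [T → + . y f]; I5: [T → y T C .] vs [C → C . + +]; I6: [C → y .] vs [C → y . f C]; I8: [C → y f C .] vs [C → C . + +]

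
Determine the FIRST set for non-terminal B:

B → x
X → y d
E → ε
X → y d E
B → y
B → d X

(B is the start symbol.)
{ 'd', 'x', 'y' }

To compute FIRST(B), examine every production with B on the left-hand side, reading each right-hand side left to right until a non-nullable symbol is reached.

From B → x:
  - x is a terminal: add 'x' and stop
From B → y:
  - y is a terminal: add 'y' and stop
From B → d X:
  - d is a terminal: add 'd' and stop

Collecting: FIRST(B) = { 'd', 'x', 'y' }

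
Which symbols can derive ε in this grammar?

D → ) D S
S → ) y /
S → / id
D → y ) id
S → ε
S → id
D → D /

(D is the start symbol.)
ε-productions: S → ε
So S is immediately nullable.
No further non-terminal can be added: every production for the remaining non-terminals contains a terminal or a non-nullable non-terminal.
Nullable = { 'S' }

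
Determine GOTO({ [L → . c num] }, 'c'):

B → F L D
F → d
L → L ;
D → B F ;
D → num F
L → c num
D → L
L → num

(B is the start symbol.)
GOTO(I, 'c') = CLOSURE({ [A → αX.β] : [A → α.Xβ] ∈ I, X = 'c' })

Items with dot before 'c', with the dot advanced:
  [L → . c num] → [L → c . num]
Closure adds nothing (no advanced item has the dot before a non-terminal).

GOTO = { [L → c . num] }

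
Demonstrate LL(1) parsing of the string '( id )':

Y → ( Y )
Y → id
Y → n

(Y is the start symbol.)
LL(1) parsing maintains a stack (initially the start symbol over $) and the input. At each step: if the stack top is a terminal, match it against the current input token; if it is a non-terminal N, replace it with the RHS of M[N, lookahead] (the unique production whose predict set contains the lookahead).

Stack is shown with the top on the left.

Stack    Input     Action
-------------------------
Y $      ( id ) $  output Y → ( Y )
( Y ) $  ( id ) $  match '('
Y ) $    id ) $    output Y → id
id ) $   id ) $    match 'id'
) $      ) $       match ')'
$        $         accept

The string is accepted.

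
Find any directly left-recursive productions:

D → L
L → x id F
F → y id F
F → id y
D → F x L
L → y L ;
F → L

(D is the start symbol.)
Direct left recursion occurs when N → N α for some non-terminal N (the right-hand side begins with the left-hand side itself).

D → L: starts with L
L → x id F: starts with x
F → y id F: starts with y
F → id y: starts with id
D → F x L: starts with F
L → y L ;: starts with y
F → L: starts with L

No direct left recursion found.

Answer: No direct left recursion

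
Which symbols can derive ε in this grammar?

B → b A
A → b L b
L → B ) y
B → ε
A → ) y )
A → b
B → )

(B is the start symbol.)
{ 'B' }

A non-terminal is nullable if it can derive ε (the empty string): either it has an ε-production, or it has a production whose right-hand side consists entirely of nullable non-terminals.

ε-productions: B → ε
So B is immediately nullable.
No further non-terminal can be added: every production for the remaining non-terminals contains a terminal or a non-nullable non-terminal.
Nullable = { 'B' }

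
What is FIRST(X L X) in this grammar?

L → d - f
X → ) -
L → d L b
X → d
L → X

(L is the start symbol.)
FIRST sets of the non-terminals involved (from the grammar, by fixed-point iteration):
  FIRST(X) = { ')', 'd' }

To compute FIRST(X L X), process the symbols left to right:
Symbol X is a non-terminal. Add FIRST(X) \ {ε} = { ')', 'd' }
X is not nullable (ε ∉ FIRST(X)), so stop here.
FIRST(X L X) = { ')', 'd' }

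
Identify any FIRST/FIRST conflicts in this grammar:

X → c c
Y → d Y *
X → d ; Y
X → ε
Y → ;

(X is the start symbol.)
A FIRST/FIRST conflict occurs when two productions N → α and N → β for the same non-terminal have FIRST(α) ∩ FIRST(β) ≠ ∅ (with ε ∈ FIRST of a nullable right-hand side, so two nullable alternatives also conflict).

Productions for X:
  X → c c: FIRST = { 'c' }
  X → d ; Y: FIRST = { 'd' }
  X → ε: FIRST = { ε }
Productions for Y:
  Y → d Y *: FIRST = { 'd' }
  Y → ;: FIRST = { ';' }

All alternatives of each non-terminal have pairwise disjoint FIRST sets.

Answer: No FIRST/FIRST conflicts.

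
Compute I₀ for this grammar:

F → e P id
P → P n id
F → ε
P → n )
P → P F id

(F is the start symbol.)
{ [F → . e P id], [F → .], [F' → . F] }

First, augment the grammar with F' → F
I₀ = CLOSURE({ [F' → . F] }):
  [F' → . F] has the dot before F: add [F → . e P id], [F → .]
No further items can be added.

I₀ = { [F → . e P id], [F → .], [F' → . F] }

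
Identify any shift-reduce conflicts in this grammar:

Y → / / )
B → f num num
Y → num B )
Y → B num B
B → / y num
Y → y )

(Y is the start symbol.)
A shift-reduce conflict occurs when an LR(0) state has both:
  - a complete (reduce) item [A → α .] (dot at the end), and
  - a shift item [B → β . c γ] (dot before a terminal).

Augment with Y' → Y and build the canonical LR(0) collection (I0 = CLOSURE({[Y' → . Y]}), then GOTO on every symbol after a dot until no new states appear). It has 19 states:
  I0: { [B → . / y num], [B → . f num num], [Y → . / / )], [Y → . B num B], [Y → . num B )], [Y → . y )], [Y' → . Y] }  — shift
  I1: { [B → / . y num], [Y → / . / )] }  — shift
  I2: { [Y → B . num B] }  — shift
  I3: { [Y' → Y .] }  — accept
  I4: { [B → f . num num] }  — shift
  I5: { [B → . / y num], [B → . f num num], [Y → num . B )] }  — shift
  I6: { [Y → y . )] }  — shift
  I7: { [Y → y ) .] }  — reduce
  I8: { [B → / . y num] }  — shift
  I9: { [Y → num B . )] }  — shift
  I10: { [Y → num B ) .] }  — reduce
  I11: { [B → / y . num] }  — shift
  I12: { [B → / y num .] }  — reduce
  I13: { [B → f num . num] }  — shift
  I14: { [B → f num num .] }  — reduce
  I15: { [B → . / y num], [B → . f num num], [Y → B num . B] }  — shift
  I16: { [Y → B num B .] }  — reduce
  I17: { [Y → / / . )] }  — shift
  I18: { [Y → / / ) .] }  — reduce

No state contains both a complete item and a shift item.

Answer: No shift-reduce conflicts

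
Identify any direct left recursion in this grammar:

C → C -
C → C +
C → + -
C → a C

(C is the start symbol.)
Yes, C is left-recursive

Direct left recursion occurs when N → N α for some non-terminal N (the right-hand side begins with the left-hand side itself).

C → C -: LEFT RECURSIVE (starts with C)
C → C +: LEFT RECURSIVE (starts with C)
C → + -: starts with '+'
C → a C: starts with a

The grammar has direct left recursion on: C.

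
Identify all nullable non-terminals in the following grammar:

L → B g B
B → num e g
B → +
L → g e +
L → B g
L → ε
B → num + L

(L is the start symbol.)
A non-terminal is nullable if it can derive ε (the empty string): either it has an ε-production, or it has a production whose right-hand side consists entirely of nullable non-terminals.

ε-productions: L → ε
So L is immediately nullable.
No further non-terminal can be added: every production for the remaining non-terminals contains a terminal or a non-nullable non-terminal.
Nullable = { 'L' }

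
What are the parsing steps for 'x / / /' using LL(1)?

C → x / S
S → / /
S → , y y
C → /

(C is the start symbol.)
LL(1) parsing maintains a stack (initially the start symbol over $) and the input. At each step: if the stack top is a terminal, match it against the current input token; if it is a non-terminal N, replace it with the RHS of M[N, lookahead] (the unique production whose predict set contains the lookahead).

Stack is shown with the top on the left.

Stack    Input      Action
--------------------------
C $      x / / / $  output C → x / S
x / S $  x / / / $  match 'x'
/ S $    / / / $    match '/'
S $      / / $      output S → / /
/ / $    / / $      match '/'
/ $      / $        match '/'
$        $          accept

The string is accepted.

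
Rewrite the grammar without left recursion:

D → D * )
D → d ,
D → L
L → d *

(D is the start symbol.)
D is directly left-recursive. The standard transformation for
  A → A α₁ | ... | A α_m | β₁ | ... | β_n
is
  A  → β₁ A' | ... | β_n A'
  A' → α₁ A' | ... | α_m A' | ε

D → d , becomes D → d , D'
D → L becomes D → L D'
D → D * ) becomes D' → * ) D'
Add D' → ε

Productions for other non-terminals are unchanged:
  L → d *

Resulting grammar:
D → d , D'
D → L D'
D' → * ) D'
D' → ε
L → d *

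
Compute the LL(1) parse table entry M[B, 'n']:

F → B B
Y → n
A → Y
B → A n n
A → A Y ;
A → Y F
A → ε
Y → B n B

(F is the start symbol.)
To find M[B, 'n'], we find productions for B where 'n' is in the predict set (PREDICT(N → α) = (FIRST(α) \ {ε}) ∪ (FOLLOW(N) if α ⇒* ε)).

Relevant sets:
  FIRST(A) = { 'n', ε }

B → A n n: PREDICT = { 'n' }
  'n' is in predict set, so this production goes in M[B, 'n']

M[B, 'n'] = B → A n n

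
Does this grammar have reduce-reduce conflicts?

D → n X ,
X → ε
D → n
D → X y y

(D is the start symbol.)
Yes — I3: [D → n .] vs [X → .]

A reduce-reduce conflict occurs when an LR(0) state has two complete items [A → α .] and [B → β .] — both call for a reduction, and with no lookahead the parser cannot choose between them.

Augment with D' → D and build the canonical LR(0) collection (I0 = CLOSURE({[D' → . D]}), then GOTO on every symbol after a dot until no new states appear). It has 8 states:
  I0: { [D → . X y y], [D → . n X ,], [D → . n], [D' → . D], [X → .] }  — shift, reduce
  I1: { [D' → D .] }  — accept
  I2: { [D → X . y y] }  — shift
  I3: { [D → n . X ,], [D → n .], [X → .] }  — 2 reduces
  I4: { [D → n X . ,] }  — shift
  I5: { [D → n X , .] }  — reduce
  I6: { [D → X y . y] }  — shift
  I7: { [D → X y y .] }  — reduce

I3 contains complete items [D → n .], [X → .] — reduce-reduce conflict.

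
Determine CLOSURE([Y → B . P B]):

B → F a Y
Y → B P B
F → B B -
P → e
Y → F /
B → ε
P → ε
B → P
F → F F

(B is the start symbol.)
{ [P → . e], [P → .], [Y → B . P B] }

Start with: [Y → B . P B]
  [Y → B . P B] has the dot before P: add [P → . e], [P → .]
No further items can be added.

CLOSURE = { [P → . e], [P → .], [Y → B . P B] }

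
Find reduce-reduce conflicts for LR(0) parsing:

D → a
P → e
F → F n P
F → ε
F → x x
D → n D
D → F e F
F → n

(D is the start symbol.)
Yes — I4: [F → .] vs [F → n .]

Augment with D' → D and build the canonical LR(0) collection (I0 = CLOSURE({[D' → . D]}), then GOTO on every symbol after a dot until no new states appear). It has 14 states:
  I0: { [D → . F e F], [D → . a], [D → . n D], [D' → . D], [F → . F n P], [F → . n], [F → . x x], [F → .] }  — shift, reduce
  I1: { [D' → D .] }  — accept
  I2: { [D → F . e F], [F → F . n P] }  — shift
  I3: { [D → a .] }  — reduce
  I4: { [D → . F e F], [D → . a], [D → . n D], [D → n . D], [F → . F n P], [F → . n], [F → . x x], [F → .], [F → n .] }  — shift, 2 reduces
  I5: { [F → x . x] }  — shift
  I6: { [F → x x .] }  — reduce
  I7: { [D → n D .] }  — reduce
  I8: { [D → F e . F], [F → . F n P], [F → . n], [F → . x x], [F → .] }  — shift, reduce
  I9: { [F → F n . P], [P → . e] }  — shift
  I10: { [F → F n P .] }  — reduce
  I11: { [P → e .] }  — reduce
  I12: { [D → F e F .], [F → F . n P] }  — shift, reduce
  I13: { [F → n .] }  — reduce

I4 contains complete items [F → .], [F → n .] — reduce-reduce conflict.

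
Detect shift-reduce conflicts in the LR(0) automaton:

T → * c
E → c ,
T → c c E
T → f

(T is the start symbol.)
A shift-reduce conflict occurs when an LR(0) state has both:
  - a complete (reduce) item [A → α .] (dot at the end), and
  - a shift item [B → β . c γ] (dot before a terminal).

Augment with T' → T and build the canonical LR(0) collection (I0 = CLOSURE({[T' → . T]}), then GOTO on every symbol after a dot until no new states appear). It has 10 states:
  I0: { [T → . * c], [T → . c c E], [T → . f], [T' → . T] }  — shift
  I1: { [T → * . c] }  — shift
  I2: { [T' → T .] }  — accept
  I3: { [T → c . c E] }  — shift
  I4: { [T → f .] }  — reduce
  I5: { [E → . c ,], [T → c c . E] }  — shift
  I6: { [T → c c E .] }  — reduce
  I7: { [E → c . ,] }  — shift
  I8: { [E → c , .] }  — reduce
  I9: { [T → * c .] }  — reduce

No state contains both a complete item and a shift item.

Answer: No shift-reduce conflicts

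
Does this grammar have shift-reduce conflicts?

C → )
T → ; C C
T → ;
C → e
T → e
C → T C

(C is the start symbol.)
Yes — I2: [T → ; .] vs [C → . )]

A shift-reduce conflict occurs when an LR(0) state has both:
  - a complete (reduce) item [A → α .] (dot at the end), and
  - a shift item [B → β . c γ] (dot before a terminal).

Augment with C' → C and build the canonical LR(0) collection (I0 = CLOSURE({[C' → . C]}), then GOTO on every symbol after a dot until no new states appear). It has 9 states:
  I0: { [C → . )], [C → . T C], [C → . e], [C' → . C], [T → . ; C C], [T → . ;], [T → . e] }  — shift
  I1: { [C → ) .] }  — reduce
  I2: { [C → . )], [C → . T C], [C → . e], [T → . ; C C], [T → . ;], [T → . e], [T → ; . C C], [T → ; .] }  — shift, reduce
  I3: { [C' → C .] }  — accept
  I4: { [C → . )], [C → . T C], [C → . e], [C → T . C], [T → . ; C C], [T → . ;], [T → . e] }  — shift
  I5: { [C → e .], [T → e .] }  — 2 reduces
  I6: { [C → T C .] }  — reduce
  I7: { [C → . )], [C → . T C], [C → . e], [T → . ; C C], [T → . ;], [T → . e], [T → ; C . C] }  — shift
  I8: { [T → ; C C .] }  — reduce

I2 contains reduce item [T → ; .] and shift items [C → . )], [C → . e], [T → . ;], [T → . ; C C], [T → . e] — shift-reduce conflict.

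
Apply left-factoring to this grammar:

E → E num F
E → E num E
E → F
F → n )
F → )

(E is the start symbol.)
Left-factoring transforms A → αβ₁ | αβ₂ into A → αA' and A' → β₁ | β₂
(α is the longest common prefix among the alternatives). Repeat until
no nonterminal has two alternatives with a common prefix.

Round 1: E has alternatives sharing prefix 'E num'. Introduce E': E → E num E'
  Add: E' → F
  Add: E' → E

No remaining common prefixes — done.

Resulting grammar:
E → E num E'
E' → F
E' → E
E → F
F → n )
F → )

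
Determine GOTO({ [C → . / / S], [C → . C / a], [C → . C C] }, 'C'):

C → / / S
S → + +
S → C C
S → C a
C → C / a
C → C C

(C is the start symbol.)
{ [C → . / / S], [C → . C / a], [C → . C C], [C → C . / a], [C → C . C] }

GOTO(I, 'C') = CLOSURE({ [A → αX.β] : [A → α.Xβ] ∈ I, X = 'C' })

Items with dot before 'C', with the dot advanced:
  [C → . C / a] → [C → C . / a]
  [C → . C C] → [C → C . C]
Closure of the advanced items:
  [C → C . C] has the dot before C: add [C → . / / S], [C → . C / a], [C → . C C]

GOTO = { [C → . / / S], [C → . C / a], [C → . C C], [C → C . / a], [C → C . C] }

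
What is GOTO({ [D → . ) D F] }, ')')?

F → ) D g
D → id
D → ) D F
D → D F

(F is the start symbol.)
{ [D → ) . D F], [D → . ) D F], [D → . D F], [D → . id] }

GOTO(I, ')') = CLOSURE({ [A → αX.β] : [A → α.Xβ] ∈ I, X = ')' })

Items with dot before ')', with the dot advanced:
  [D → . ) D F] → [D → ) . D F]
Closure of the advanced items:
  [D → ) . D F] has the dot before D: add [D → . id], [D → . ) D F], [D → . D F]

GOTO = { [D → ) . D F], [D → . ) D F], [D → . D F], [D → . id] }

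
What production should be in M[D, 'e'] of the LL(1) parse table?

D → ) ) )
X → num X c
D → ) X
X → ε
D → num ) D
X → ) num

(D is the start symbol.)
Empty (error entry)

To find M[D, 'e'], we find productions for D where 'e' is in the predict set (PREDICT(N → α) = (FIRST(α) \ {ε}) ∪ (FOLLOW(N) if α ⇒* ε)).

D → ) ) ): PREDICT = { ')' }
D → ) X: PREDICT = { ')' }
D → num ) D: PREDICT = { 'num' }

M[D, 'e'] is empty (no production applies)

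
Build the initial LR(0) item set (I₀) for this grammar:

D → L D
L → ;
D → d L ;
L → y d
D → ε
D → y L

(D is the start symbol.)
First, augment the grammar with D' → D
I₀ = CLOSURE({ [D' → . D] }):
  [D' → . D] has the dot before D: add [D → . L D], [D → . d L ;], [D → .], [D → . y L]
  [D → . L D] has the dot before L: add [L → . ;], [L → . y d]
No further items can be added.

I₀ = { [D → . L D], [D → . d L ;], [D → . y L], [D → .], [D' → . D], [L → . ;], [L → . y d] }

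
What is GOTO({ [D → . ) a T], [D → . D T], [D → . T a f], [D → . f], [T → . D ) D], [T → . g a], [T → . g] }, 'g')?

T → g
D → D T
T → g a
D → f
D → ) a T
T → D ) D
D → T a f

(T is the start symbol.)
GOTO(I, 'g') = CLOSURE({ [A → αX.β] : [A → α.Xβ] ∈ I, X = 'g' })

Items with dot before 'g', with the dot advanced:
  [T → . g] → [T → g .]
  [T → . g a] → [T → g . a]
Closure adds nothing (no advanced item has the dot before a non-terminal).

GOTO = { [T → g . a], [T → g .] }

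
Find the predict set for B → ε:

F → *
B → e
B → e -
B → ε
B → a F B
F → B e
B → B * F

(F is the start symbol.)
{ '*', 'e' }

PREDICT(B → ε) = (FIRST(RHS) \ {ε}) ∪ (FOLLOW(B) if ε ∈ FIRST(RHS), i.e. RHS ⇒* ε)
The right-hand side is ε (FIRST(ε) = { ε }), so the predict set is FOLLOW(B) = { '*', 'e' }
PREDICT(B → ε) = { '*', 'e' }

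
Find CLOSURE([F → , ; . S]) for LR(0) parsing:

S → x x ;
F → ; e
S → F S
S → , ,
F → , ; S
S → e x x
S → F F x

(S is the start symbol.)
{ [F → , ; . S], [F → . , ; S], [F → . ; e], [S → . , ,], [S → . F F x], [S → . F S], [S → . e x x], [S → . x x ;] }

Start with: [F → , ; . S]
  [F → , ; . S] has the dot before S: add [S → . x x ;], [S → . F S], [S → . , ,], [S → . e x x], [S → . F F x]
  [S → . F S] has the dot before F: add [F → . ; e], [F → . , ; S]
No further items can be added.

CLOSURE = { [F → , ; . S], [F → . , ; S], [F → . ; e], [S → . , ,], [S → . F F x], [S → . F S], [S → . e x x], [S → . x x ;] }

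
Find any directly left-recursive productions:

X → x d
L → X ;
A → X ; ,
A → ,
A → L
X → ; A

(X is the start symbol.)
X → x d: starts with x
L → X ;: starts with X
A → X ; ,: starts with X
A → ,: starts with ','
A → L: starts with L
X → ; A: starts with ';'

No direct left recursion found.

Answer: No direct left recursion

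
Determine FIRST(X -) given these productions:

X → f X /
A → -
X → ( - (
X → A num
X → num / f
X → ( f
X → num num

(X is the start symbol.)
{ '(', '-', 'f', 'num' }

FIRST sets of the non-terminals involved (from the grammar, by fixed-point iteration):
  FIRST(X) = { '(', '-', 'f', 'num' }

To compute FIRST(X -), process the symbols left to right:
Symbol X is a non-terminal. Add FIRST(X) \ {ε} = { '(', '-', 'f', 'num' }
X is not nullable (ε ∉ FIRST(X)), so stop here.
FIRST(X -) = { '(', '-', 'f', 'num' }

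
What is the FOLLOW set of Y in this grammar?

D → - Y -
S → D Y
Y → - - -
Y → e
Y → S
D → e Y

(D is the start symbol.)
{ $, '-', 'e' }

In D → - Y -: Y is followed by '-', add FIRST('-') \ {ε} = { '-' }
In S → D Y: Y is at the end, add FOLLOW(S)
In D → e Y: Y is at the end, add FOLLOW(D)

The FOLLOW sets referred to above (computed the same way, to a fixed point):
  FOLLOW(S) = { $, '-', 'e' }
  FOLLOW(D) = { $, '-', 'e' }

Taking the union: FOLLOW(Y) = { $, '-', 'e' }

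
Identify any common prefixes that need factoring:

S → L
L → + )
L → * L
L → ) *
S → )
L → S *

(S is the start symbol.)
No, left-factoring is not needed

Left-factoring is needed when two productions for the same non-terminal
share a common prefix on the right-hand side.

Productions for S:
  S → L
  S → )
Productions for L:
  L → + )
  L → * L
  L → ) *
  L → S *

No common prefixes found.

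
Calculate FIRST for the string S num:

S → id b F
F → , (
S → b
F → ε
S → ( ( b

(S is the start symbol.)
FIRST sets of the non-terminals involved (from the grammar, by fixed-point iteration):
  FIRST(S) = { '(', 'b', 'id' }

To compute FIRST(S num), process the symbols left to right:
Symbol S is a non-terminal. Add FIRST(S) \ {ε} = { '(', 'b', 'id' }
S is not nullable (ε ∉ FIRST(S)), so stop here.
FIRST(S num) = { '(', 'b', 'id' }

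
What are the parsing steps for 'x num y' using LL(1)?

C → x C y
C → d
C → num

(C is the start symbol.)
LL(1) parsing maintains a stack (initially the start symbol over $) and the input. At each step: if the stack top is a terminal, match it against the current input token; if it is a non-terminal N, replace it with the RHS of M[N, lookahead] (the unique production whose predict set contains the lookahead).

Stack is shown with the top on the left.

Stack    Input      Action
--------------------------
C $      x num y $  output C → x C y
x C y $  x num y $  match 'x'
C y $    num y $    output C → num
num y $  num y $    match 'num'
y $      y $        match 'y'
$        $          accept

The string is accepted.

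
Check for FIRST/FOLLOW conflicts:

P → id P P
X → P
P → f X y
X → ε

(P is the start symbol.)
A FIRST/FOLLOW conflict occurs when a non-terminal N has a nullable alternative N → β (β ⇒* ε) and another alternative N → α with FIRST(α) ∩ FOLLOW(N) ≠ ∅: on such a lookahead the parser cannot decide between expanding α and letting N vanish via β.

Nullable non-terminals: X.
FIRST sets used below: FIRST(P) = { 'f', 'id' }

X: nullable alternative(s) X → ε; FOLLOW(X) = { 'y' }
  X → P: FIRST \ {ε} = { 'f', 'id' } — disjoint from FOLLOW(X)
  X → ε: FIRST \ {ε} = { } — this is the only nullable alternative, skip

P has no nullable alternative, so no FIRST/FOLLOW check is needed there.

No FIRST/FOLLOW conflicts found.

Answer: No FIRST/FOLLOW conflicts.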